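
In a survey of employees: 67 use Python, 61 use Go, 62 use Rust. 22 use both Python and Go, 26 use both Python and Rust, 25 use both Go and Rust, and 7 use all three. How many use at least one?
|A∪B∪C| = 67+61+62-22-26-25+7 = 124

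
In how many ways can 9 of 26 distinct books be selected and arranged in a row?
P(26,9) = 26!/(26-9)! = 1133836704000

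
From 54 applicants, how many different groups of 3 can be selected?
C(54,3) = 54!/(3!×51!) = 24804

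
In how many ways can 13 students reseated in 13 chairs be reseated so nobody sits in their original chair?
!13 = Σ_{j=0}^{13} (-1)^j·13!/j! = 6227020800 - 6227020800 + 3113510400 - 1037836800 + 259459200 - 51891840 + 8648640 - 1235520 + 154440 - 17160 + 1716 - 156 + 13 - 1 = 2290792932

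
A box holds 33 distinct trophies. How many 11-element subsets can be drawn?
C(33,11) = 33!/(11!×22!) = 193536720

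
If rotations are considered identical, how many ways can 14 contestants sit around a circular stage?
Circular: fix one position, arrange the rest. (14-1)! = 6227020800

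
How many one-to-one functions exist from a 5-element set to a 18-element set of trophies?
P(18,5) = 18!/(18-5)! = 1028160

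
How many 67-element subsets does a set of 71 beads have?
C(71,67) = 71!/(67!×4!) = 971635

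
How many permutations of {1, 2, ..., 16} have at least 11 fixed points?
Exactly j fixed points: C(16,j)·!(16-j); sum over j ≥ 11 (derangement numbers via !m = (m-1)·(!(m-1) + !(m-2)): !0..!5 = 1, 0, 1, 2, 9, 44). Σ_{j=11}^{16} C(16,j)·!(16-j) = C(16,11)·!5 + C(16,12)·!4 + C(16,13)·!3 + C(16,14)·!2 + C(16,15)·!1 + C(16,16)·!0 = 4368·44 + 1820·9 + 560·2 + 120·1 + 16·0 + 1·1 = 209813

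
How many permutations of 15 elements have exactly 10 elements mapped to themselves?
Choose the 10 fixed points C(15,10) = 3003, derange the rest: !5 = Σ_{j=0}^{5} (-1)^j·5!/j! = 120 - 120 + 60 - 20 + 5 - 1 = 44. Product = 3003 × 44 = 132132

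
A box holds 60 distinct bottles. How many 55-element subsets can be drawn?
C(60,55) = 60!/(55!×5!) = 5461512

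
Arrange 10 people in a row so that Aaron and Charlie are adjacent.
Treat as block: (10-1)! × 2! = 362880 × 2 = 725760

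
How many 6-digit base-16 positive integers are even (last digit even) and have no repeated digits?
Last∈{0,2,4,6,8,10,12,14}. Last=0: 360360. Last nonzero: 7×14×P(14,4) = 2354352. Total = 2714712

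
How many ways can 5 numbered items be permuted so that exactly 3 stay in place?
Choose the 3 fixed points C(5,3) = 10, derange the rest: !2 = Σ_{j=0}^{2} (-1)^j·2!/j! = 2 - 2 + 1 = 1. Product = 10 × 1 = 10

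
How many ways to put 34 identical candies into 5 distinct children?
C(34+5-1, 5-1) = C(38, 4) = 73815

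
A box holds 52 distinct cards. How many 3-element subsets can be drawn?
C(52,3) = 52!/(3!×49!) = 22100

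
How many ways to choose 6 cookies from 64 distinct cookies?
C(64,6) = 64!/(6!×58!) = 74974368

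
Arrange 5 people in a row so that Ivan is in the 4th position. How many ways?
Fix one position: (5-1)! = 24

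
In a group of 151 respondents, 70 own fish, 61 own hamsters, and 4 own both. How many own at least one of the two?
|A∪B| = |A| + |B| - |A∩B| = 70 + 61 - 4 = 127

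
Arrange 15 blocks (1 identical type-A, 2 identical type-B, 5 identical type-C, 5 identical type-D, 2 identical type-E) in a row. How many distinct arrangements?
15! / (1! × 2! × 5! × 5! × 2!) = 22702680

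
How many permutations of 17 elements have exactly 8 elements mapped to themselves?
Choose the 8 fixed points C(17,8) = 24310, derange the rest: !9 = Σ_{j=0}^{9} (-1)^j·9!/j! = 362880 - 362880 + 181440 - 60480 + 15120 - 3024 + 504 - 72 + 9 - 1 = 133496. Product = 24310 × 133496 = 3245287760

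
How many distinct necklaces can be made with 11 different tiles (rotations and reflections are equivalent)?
(11-1)!/2 = 3628800/2 = 1814400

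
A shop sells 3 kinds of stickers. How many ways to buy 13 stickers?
C(13+3-1, 3-1) = C(15, 2) = 105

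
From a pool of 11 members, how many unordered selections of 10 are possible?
C(11,10) = 11!/(10!×1!) = 11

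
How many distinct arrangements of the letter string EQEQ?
4! / (2! × 2!) = 6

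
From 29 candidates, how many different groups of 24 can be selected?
C(29,24) = 29!/(24!×5!) = 118755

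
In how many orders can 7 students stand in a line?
7! = 5040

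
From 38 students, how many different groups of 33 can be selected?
C(38,33) = 38!/(33!×5!) = 501942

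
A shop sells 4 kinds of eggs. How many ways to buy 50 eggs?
C(50+4-1, 4-1) = C(53, 3) = 23426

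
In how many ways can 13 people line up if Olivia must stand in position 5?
Fix one position: (13-1)! = 479001600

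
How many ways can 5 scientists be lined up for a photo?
5! = 120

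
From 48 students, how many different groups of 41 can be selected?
C(48,41) = 48!/(41!×7!) = 73629072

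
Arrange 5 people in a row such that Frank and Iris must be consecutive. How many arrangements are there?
Treat the 2 as one block: (5-2+1)! × 2! = 24 × 2 = 48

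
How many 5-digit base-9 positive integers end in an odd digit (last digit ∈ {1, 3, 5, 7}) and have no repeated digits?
Last∈{1,3,5,7}. Last=0: 0. Last nonzero: 4×7×P(7,3) = 5880. Total = 5880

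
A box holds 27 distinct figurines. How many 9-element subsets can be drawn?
C(27,9) = 27!/(9!×18!) = 4686825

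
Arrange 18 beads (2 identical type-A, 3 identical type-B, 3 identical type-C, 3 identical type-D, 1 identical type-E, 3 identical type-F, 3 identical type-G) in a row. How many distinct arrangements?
18! / (2! × 3! × 3! × 3! × 1! × 3! × 3!) = 411675264000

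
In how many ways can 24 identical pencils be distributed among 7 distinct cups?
C(24+7-1, 7-1) = C(30, 6) = 593775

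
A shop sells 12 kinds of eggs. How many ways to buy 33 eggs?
C(33+12-1, 12-1) = C(44, 11) = 7669339132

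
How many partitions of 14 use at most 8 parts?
By conjugation, equals partitions of 14 into parts ≤ 8. Let r_j(i) = number of partitions of i into parts ≤ j, for i = 0..14. r_1(i) = 1 for all i; r_j(i) = r_{j-1}(i) + r_j(i-j). Rows j = 2..8: ≤2: 1 1 2 2 3 3 4 4 5 5 6 6 7 7 8; ≤3: 1 1 2 3 4 5 7 8 10 12 14 16 19 21 24; ≤4: 1 1 2 3 5 6 9 11 15 18 23 27 34 39 47; ≤5: 1 1 2 3 5 7 10 13 18 23 30 37 47 57 70; ≤6: 1 1 2 3 5 7 11 14 20 26 35 44 58 71 90; ≤7: 1 1 2 3 5 7 11 15 21 28 38 49 65 82 105; ≤8: 1 1 2 3 5 7 11 15 22 29 40 52 70 89 116. r_8(14) = 116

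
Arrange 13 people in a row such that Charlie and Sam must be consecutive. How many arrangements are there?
Treat the 2 as one block: (13-2+1)! × 2! = 479001600 × 2 = 958003200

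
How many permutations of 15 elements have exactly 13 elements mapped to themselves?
Choose the 13 fixed points C(15,13) = 105, derange the rest: !2 = Σ_{j=0}^{2} (-1)^j·2!/j! = 2 - 2 + 1 = 1. Product = 105 × 1 = 105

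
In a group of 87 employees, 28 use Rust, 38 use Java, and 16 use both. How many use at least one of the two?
|A∪B| = |A| + |B| - |A∩B| = 28 + 38 - 16 = 50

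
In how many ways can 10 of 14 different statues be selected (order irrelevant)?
C(14,10) = 14!/(10!×4!) = 1001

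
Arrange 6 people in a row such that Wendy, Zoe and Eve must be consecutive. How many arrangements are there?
Treat the 3 as one block: (6-3+1)! × 3! = 24 × 6 = 144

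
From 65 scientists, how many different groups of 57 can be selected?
C(65,57) = 65!/(57!×8!) = 5047381560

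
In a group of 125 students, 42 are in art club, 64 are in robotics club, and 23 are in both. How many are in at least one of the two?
|A∪B| = |A| + |B| - |A∩B| = 42 + 64 - 23 = 83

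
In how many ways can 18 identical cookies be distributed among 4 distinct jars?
C(18+4-1, 4-1) = C(21, 3) = 1330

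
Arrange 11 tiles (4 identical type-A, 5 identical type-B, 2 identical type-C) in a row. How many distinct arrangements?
11! / (4! × 5! × 2!) = 6930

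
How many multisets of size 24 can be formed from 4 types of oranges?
C(24+4-1, 4-1) = C(27, 3) = 2925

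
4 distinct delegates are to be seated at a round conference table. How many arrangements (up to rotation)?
Circular: fix one position, arrange the rest. (4-1)! = 6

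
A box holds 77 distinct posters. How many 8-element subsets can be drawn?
C(77,8) = 77!/(8!×69!) = 21042072975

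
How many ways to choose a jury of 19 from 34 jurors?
C(34,19) = 34!/(19!×15!) = 1855967520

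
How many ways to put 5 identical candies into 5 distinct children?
C(5+5-1, 5-1) = C(9, 4) = 126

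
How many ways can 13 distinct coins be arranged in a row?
13! = 6227020800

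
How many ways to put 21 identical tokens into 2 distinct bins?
C(21+2-1, 2-1) = C(22, 1) = 22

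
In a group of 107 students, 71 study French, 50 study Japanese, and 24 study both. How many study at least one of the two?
|A∪B| = |A| + |B| - |A∩B| = 71 + 50 - 24 = 97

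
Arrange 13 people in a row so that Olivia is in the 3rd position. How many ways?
Fix one position: (13-1)! = 479001600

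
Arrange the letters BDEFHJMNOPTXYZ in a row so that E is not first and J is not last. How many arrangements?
By inclusion-exclusion: 14! - 2×(14-1)! + (14-2)! = 87178291200 - 12454041600 + 479001600 = 75203251200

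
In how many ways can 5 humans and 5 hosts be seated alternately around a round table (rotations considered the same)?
Fix one of the humans: (5-1)! ways for the remaining humans, × 5! ways for the hosts = 24 × 120 = 2880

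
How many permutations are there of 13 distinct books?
13! = 6227020800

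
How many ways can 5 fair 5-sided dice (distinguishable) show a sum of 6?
Coefficient of x^6 in (x + x² + ... + x^5)^5. By inclusion-exclusion on dice exceeding 5: Σ_j (-1)^j C(5,j)·C(6-1-5j, 4) = C(5,0)·C(5,4) = 1·5 = 5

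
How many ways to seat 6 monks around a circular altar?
Circular: fix one position, arrange the rest. (6-1)! = 120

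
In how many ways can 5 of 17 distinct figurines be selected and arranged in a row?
P(17,5) = 17!/(17-5)! = 742560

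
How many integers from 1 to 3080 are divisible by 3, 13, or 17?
⌊3080/3⌋+⌊3080/13⌋+⌊3080/17⌋ - ⌊3080/39⌋-⌊3080/51⌋-⌊3080/221⌋ + ⌊3080/663⌋ = 1026+236+181 - 78-60-13 + 4 = 1296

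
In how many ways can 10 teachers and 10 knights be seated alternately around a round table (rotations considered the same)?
Fix one of the teachers: (10-1)! ways for the remaining teachers, × 10! ways for the knights = 362880 × 3628800 = 1316818944000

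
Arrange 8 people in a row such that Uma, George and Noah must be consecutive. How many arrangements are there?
Treat the 3 as one block: (8-3+1)! × 3! = 720 × 6 = 4320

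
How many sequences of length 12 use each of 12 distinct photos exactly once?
12! = 479001600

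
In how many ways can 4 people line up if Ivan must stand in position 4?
Fix one position: (4-1)! = 6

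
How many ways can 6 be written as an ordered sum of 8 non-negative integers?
C(6+8-1, 8-1) = C(13, 7) = 1716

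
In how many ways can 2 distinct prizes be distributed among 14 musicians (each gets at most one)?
P(14,2) = 14!/(14-2)! = 182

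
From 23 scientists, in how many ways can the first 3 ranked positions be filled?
P(23,3) = 23!/(23-3)! = 10626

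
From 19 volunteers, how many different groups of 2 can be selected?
C(19,2) = 19!/(2!×17!) = 171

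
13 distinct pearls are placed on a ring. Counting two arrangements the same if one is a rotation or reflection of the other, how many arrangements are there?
(13-1)!/2 = 479001600/2 = 239500800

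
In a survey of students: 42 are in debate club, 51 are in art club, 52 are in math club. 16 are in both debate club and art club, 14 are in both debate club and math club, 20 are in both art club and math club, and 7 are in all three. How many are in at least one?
|A∪B∪C| = 42+51+52-16-14-20+7 = 102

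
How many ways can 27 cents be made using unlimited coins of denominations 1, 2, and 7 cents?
Coefficient of x^27 in 1/(1-x^1) · 1/(1-x^2) · 1/(1-x^7). Case on j = number of 7-cent coins (j = 0..3); remainder r = 27 - 7j is made from {1,2} in ⌊r/2⌋+1 ways. r = 27, 20, 13, 6 → 14 + 11 + 7 + 4 = 36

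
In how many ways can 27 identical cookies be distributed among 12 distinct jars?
C(27+12-1, 12-1) = C(38, 11) = 1203322288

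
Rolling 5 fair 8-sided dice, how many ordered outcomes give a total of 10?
Coefficient of x^10 in (x + x² + ... + x^8)^5. By inclusion-exclusion on dice exceeding 8: Σ_j (-1)^j C(5,j)·C(10-1-8j, 4) = C(5,0)·C(9,4) = 1·126 = 126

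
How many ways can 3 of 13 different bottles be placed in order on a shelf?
P(13,3) = 13!/(13-3)! = 1716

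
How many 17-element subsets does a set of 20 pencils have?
C(20,17) = 20!/(17!×3!) = 1140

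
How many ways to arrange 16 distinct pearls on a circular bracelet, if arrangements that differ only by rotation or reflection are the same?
(16-1)!/2 = 1307674368000/2 = 653837184000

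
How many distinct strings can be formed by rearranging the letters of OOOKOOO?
7! / (6! × 1!) = 7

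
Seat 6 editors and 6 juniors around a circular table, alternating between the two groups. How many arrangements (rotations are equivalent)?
Fix one of the editors: (6-1)! ways for the remaining editors, × 6! ways for the juniors = 120 × 720 = 86400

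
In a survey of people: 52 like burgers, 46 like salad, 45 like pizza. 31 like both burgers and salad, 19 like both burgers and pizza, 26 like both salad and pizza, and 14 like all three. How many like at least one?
|A∪B∪C| = 52+46+45-31-19-26+14 = 81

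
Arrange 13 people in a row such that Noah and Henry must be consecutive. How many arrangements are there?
Treat the 2 as one block: (13-2+1)! × 2! = 479001600 × 2 = 958003200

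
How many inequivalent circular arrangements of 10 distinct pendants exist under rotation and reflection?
(10-1)!/2 = 362880/2 = 181440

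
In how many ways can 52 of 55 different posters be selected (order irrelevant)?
C(55,52) = 55!/(52!×3!) = 26235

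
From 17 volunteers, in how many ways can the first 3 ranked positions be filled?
P(17,3) = 17!/(17-3)! = 4080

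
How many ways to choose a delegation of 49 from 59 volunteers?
C(59,49) = 59!/(49!×10!) = 62828356305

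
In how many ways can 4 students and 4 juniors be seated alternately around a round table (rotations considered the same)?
Fix one of the students: (4-1)! ways for the remaining students, × 4! ways for the juniors = 6 × 24 = 144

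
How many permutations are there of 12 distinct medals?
12! = 479001600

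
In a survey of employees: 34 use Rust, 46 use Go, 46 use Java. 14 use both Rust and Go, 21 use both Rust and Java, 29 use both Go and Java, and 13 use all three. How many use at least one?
|A∪B∪C| = 34+46+46-14-21-29+13 = 75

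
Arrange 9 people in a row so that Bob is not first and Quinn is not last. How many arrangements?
By inclusion-exclusion: 9! - 2×(9-1)! + (9-2)! = 362880 - 80640 + 5040 = 287280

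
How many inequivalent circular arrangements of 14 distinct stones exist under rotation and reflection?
(14-1)!/2 = 6227020800/2 = 3113510400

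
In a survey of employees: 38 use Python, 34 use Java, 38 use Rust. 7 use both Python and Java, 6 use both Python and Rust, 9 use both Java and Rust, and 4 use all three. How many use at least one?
|A∪B∪C| = 38+34+38-7-6-9+4 = 92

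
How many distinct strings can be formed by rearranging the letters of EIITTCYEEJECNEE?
15! / (1! × 2! × 2! × 2! × 1! × 1! × 6!) = 227026800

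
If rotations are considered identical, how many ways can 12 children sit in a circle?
Circular: fix one position, arrange the rest. (12-1)! = 39916800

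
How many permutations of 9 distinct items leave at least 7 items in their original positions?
Exactly j fixed points: C(9,j)·!(9-j); sum over j ≥ 7 (derangement numbers via !m = (m-1)·(!(m-1) + !(m-2)): !0..!2 = 1, 0, 1). Σ_{j=7}^{9} C(9,j)·!(9-j) = C(9,7)·!2 + C(9,8)·!1 + C(9,9)·!0 = 36·1 + 9·0 + 1·1 = 37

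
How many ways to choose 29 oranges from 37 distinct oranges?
C(37,29) = 37!/(29!×8!) = 38608020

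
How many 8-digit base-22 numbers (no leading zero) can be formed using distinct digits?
First digit: 21 choices (nonzero). Then descending: 21 × 21 × 20 × 19 × 18 × 17 × 16 × 15 = 12307075200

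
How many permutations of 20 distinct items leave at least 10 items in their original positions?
Exactly j fixed points: C(20,j)·!(20-j); sum over j ≥ 10 (derangement numbers via !m = (m-1)·(!(m-1) + !(m-2)): !0..!10 = 1, 0, 1, 2, 9, 44, 265, 1854, 14833, 133496, 1334961). Σ_{j=10}^{20} C(20,j)·!(20-j) = C(20,10)·!10 + C(20,11)·!9 + C(20,12)·!8 + C(20,13)·!7 + C(20,14)·!6 + C(20,15)·!5 + C(20,16)·!4 + C(20,17)·!3 + C(20,18)·!2 + C(20,19)·!1 + C(20,20)·!0 = 184756·1334961 + 167960·133496 + 125970·14833 + 77520·1854 + 38760·265 + 15504·44 + 4845·9 + 1140·2 + 190·1 + 20·0 + 1·1 = 271087277418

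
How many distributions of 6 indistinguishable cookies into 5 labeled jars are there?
C(6+5-1, 5-1) = C(10, 4) = 210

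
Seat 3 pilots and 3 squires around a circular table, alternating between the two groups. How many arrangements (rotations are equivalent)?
Fix one of the pilots: (3-1)! ways for the remaining pilots, × 3! ways for the squires = 2 × 6 = 12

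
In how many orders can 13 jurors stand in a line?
13! = 6227020800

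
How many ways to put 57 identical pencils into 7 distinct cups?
C(57+7-1, 7-1) = C(63, 6) = 67945521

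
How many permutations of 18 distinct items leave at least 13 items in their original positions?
Exactly j fixed points: C(18,j)·!(18-j); sum over j ≥ 13 (derangement numbers via !m = (m-1)·(!(m-1) + !(m-2)): !0..!5 = 1, 0, 1, 2, 9, 44). Σ_{j=13}^{18} C(18,j)·!(18-j) = C(18,13)·!5 + C(18,14)·!4 + C(18,15)·!3 + C(18,16)·!2 + C(18,17)·!1 + C(18,18)·!0 = 8568·44 + 3060·9 + 816·2 + 153·1 + 18·0 + 1·1 = 406318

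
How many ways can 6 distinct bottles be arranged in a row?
6! = 720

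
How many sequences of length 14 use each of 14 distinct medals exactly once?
14! = 87178291200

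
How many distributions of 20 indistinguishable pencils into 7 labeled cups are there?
C(20+7-1, 7-1) = C(26, 6) = 230230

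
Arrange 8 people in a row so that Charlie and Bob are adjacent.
Treat as block: (8-1)! × 2! = 5040 × 2 = 10080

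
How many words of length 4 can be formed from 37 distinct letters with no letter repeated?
P(37,4) = 37!/(37-4)! = 1585080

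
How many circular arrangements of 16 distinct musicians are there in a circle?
Circular: fix one position, arrange the rest. (16-1)! = 1307674368000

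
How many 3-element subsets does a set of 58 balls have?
C(58,3) = 58!/(3!×55!) = 30856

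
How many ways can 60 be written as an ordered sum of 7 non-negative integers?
C(60+7-1, 7-1) = C(66, 6) = 90858768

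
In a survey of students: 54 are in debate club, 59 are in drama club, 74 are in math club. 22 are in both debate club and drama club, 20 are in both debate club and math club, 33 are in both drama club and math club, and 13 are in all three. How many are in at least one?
|A∪B∪C| = 54+59+74-22-20-33+13 = 125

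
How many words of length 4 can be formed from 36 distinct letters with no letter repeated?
P(36,4) = 36!/(36-4)! = 1413720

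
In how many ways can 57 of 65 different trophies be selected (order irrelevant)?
C(65,57) = 65!/(57!×8!) = 5047381560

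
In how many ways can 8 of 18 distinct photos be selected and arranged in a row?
P(18,8) = 18!/(18-8)! = 1764322560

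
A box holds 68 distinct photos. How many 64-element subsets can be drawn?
C(68,64) = 68!/(64!×4!) = 814385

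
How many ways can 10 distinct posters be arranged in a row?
10! = 3628800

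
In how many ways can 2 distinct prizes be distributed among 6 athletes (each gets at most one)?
P(6,2) = 6!/(6-2)! = 30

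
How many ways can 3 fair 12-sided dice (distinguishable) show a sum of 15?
Coefficient of x^15 in (x + x² + ... + x^12)^3. By inclusion-exclusion on dice exceeding 12: Σ_j (-1)^j C(3,j)·C(15-1-12j, 2) = C(3,0)·C(14,2) - C(3,1)·C(2,2) = 1·91 - 3·1 = 88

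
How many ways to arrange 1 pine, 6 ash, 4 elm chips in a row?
11! / (1! × 6! × 4!) = 2310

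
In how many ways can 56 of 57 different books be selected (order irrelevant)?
C(57,56) = 57!/(56!×1!) = 57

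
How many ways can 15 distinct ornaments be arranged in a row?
15! = 1307674368000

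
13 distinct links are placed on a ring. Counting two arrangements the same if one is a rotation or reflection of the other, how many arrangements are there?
(13-1)!/2 = 479001600/2 = 239500800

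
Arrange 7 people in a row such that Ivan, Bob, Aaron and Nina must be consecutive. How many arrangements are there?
Treat the 4 as one block: (7-4+1)! × 4! = 24 × 24 = 576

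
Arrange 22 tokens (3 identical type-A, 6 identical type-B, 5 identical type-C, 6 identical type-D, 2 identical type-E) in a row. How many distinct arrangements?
22! / (3! × 6! × 5! × 6! × 2!) = 1505702278080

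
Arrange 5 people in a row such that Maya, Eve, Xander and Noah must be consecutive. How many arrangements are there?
Treat the 4 as one block: (5-4+1)! × 4! = 2 × 24 = 48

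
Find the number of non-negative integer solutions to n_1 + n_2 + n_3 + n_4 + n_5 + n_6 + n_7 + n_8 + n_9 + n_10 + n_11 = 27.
C(27+11-1, 11-1) = C(37, 10) = 348330136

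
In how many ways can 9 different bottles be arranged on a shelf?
9! = 362880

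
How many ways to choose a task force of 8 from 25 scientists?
C(25,8) = 25!/(8!×17!) = 1081575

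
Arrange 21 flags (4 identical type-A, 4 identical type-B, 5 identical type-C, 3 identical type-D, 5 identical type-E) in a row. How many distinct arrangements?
21! / (4! × 4! × 5! × 3! × 5!) = 1026615189600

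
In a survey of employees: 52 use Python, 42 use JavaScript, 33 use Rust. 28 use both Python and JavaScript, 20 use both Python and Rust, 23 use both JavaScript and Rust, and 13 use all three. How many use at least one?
|A∪B∪C| = 52+42+33-28-20-23+13 = 69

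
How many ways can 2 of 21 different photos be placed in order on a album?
P(21,2) = 21!/(21-2)! = 420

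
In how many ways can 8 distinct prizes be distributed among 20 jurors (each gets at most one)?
P(20,8) = 20!/(20-8)! = 5079110400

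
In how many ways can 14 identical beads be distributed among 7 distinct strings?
C(14+7-1, 7-1) = C(20, 6) = 38760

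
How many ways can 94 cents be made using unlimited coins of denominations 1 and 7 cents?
Coefficient of x^94 in 1/(1-x^1) · 1/(1-x^7). Use j coins of 7 for j = 0..⌊94/7⌋ = 13, the rest in 1s: 13 + 1 = 14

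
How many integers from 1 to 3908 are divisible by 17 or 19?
⌊3908/17⌋ + ⌊3908/19⌋ - ⌊3908/323⌋ = 229 + 205 - 12 = 422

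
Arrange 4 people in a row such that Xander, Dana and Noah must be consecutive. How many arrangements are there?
Treat the 3 as one block: (4-3+1)! × 3! = 2 × 6 = 12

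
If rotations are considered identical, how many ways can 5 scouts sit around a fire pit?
Circular: fix one position, arrange the rest. (5-1)! = 24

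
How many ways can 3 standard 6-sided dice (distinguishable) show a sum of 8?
Coefficient of x^8 in (x + x² + ... + x^6)^3. By inclusion-exclusion on dice exceeding 6: Σ_j (-1)^j C(3,j)·C(8-1-6j, 2) = C(3,0)·C(7,2) = 1·21 = 21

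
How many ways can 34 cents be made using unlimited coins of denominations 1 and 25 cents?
Coefficient of x^34 in 1/(1-x^1) · 1/(1-x^25). Use j coins of 25 for j = 0..⌊34/25⌋ = 1, the rest in 1s: 1 + 1 = 2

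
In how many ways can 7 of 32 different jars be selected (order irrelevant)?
C(32,7) = 32!/(7!×25!) = 3365856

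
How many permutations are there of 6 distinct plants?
6! = 720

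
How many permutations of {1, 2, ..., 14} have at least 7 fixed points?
Exactly j fixed points: C(14,j)·!(14-j); sum over j ≥ 7 (derangement numbers via !m = (m-1)·(!(m-1) + !(m-2)): !0..!7 = 1, 0, 1, 2, 9, 44, 265, 1854). Σ_{j=7}^{14} C(14,j)·!(14-j) = C(14,7)·!7 + C(14,8)·!6 + C(14,9)·!5 + C(14,10)·!4 + C(14,11)·!3 + C(14,12)·!2 + C(14,13)·!1 + C(14,14)·!0 = 3432·1854 + 3003·265 + 2002·44 + 1001·9 + 364·2 + 91·1 + 14·0 + 1·1 = 7256640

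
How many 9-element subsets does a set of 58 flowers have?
C(58,9) = 58!/(9!×49!) = 10648873950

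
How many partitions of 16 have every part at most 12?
Let r_j(i) = number of partitions of i into parts ≤ j, for i = 0..16. r_1(i) = 1 for all i; r_j(i) = r_{j-1}(i) + r_j(i-j). Rows j = 2..12: ≤2: 1 1 2 2 3 3 4 4 5 5 6 6 7 7 8 8 9; ≤3: 1 1 2 3 4 5 7 8 10 12 14 16 19 21 24 27 30; ≤4: 1 1 2 3 5 6 9 11 15 18 23 27 34 39 47 54 64; ≤5: 1 1 2 3 5 7 10 13 18 23 30 37 47 57 70 84 101; ≤6: 1 1 2 3 5 7 11 14 20 26 35 44 58 71 90 110 136; ≤7: 1 1 2 3 5 7 11 15 21 28 38 49 65 82 105 131 164; ≤8: 1 1 2 3 5 7 11 15 22 29 40 52 70 89 116 146 186; ≤9: 1 1 2 3 5 7 11 15 22 30 41 54 73 94 123 157 201; ≤10: 1 1 2 3 5 7 11 15 22 30 42 55 75 97 128 164 212; ≤11: 1 1 2 3 5 7 11 15 22 30 42 56 76 99 131 169 219; ≤12: 1 1 2 3 5 7 11 15 22 30 42 56 77 100 133 172 224. r_12(16) = 224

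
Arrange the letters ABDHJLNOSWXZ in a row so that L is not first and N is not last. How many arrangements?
By inclusion-exclusion: 12! - 2×(12-1)! + (12-2)! = 479001600 - 79833600 + 3628800 = 402796800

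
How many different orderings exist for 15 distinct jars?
15! = 1307674368000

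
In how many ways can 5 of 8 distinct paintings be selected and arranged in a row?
P(8,5) = 8!/(8-5)! = 6720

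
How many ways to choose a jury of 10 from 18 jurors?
C(18,10) = 18!/(10!×8!) = 43758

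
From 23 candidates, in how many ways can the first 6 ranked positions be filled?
P(23,6) = 23!/(23-6)! = 72681840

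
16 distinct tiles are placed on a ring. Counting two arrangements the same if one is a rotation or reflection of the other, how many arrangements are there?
(16-1)!/2 = 1307674368000/2 = 653837184000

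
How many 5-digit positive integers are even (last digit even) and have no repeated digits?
Last∈{0,2,4,6,8}. Last=0: 3024. Last nonzero: 4×8×P(8,3) = 10752. Total = 13776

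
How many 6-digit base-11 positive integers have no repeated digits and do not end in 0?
Last digit: 10 nonzero choices. First digit: 9 (nonzero, ≠last). Middle 4: P(9,4) = 3024. Total = 272160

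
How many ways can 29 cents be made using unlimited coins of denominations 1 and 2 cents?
Coefficient of x^29 in 1/(1-x^1) · 1/(1-x^2). Use j coins of 2 for j = 0..⌊29/2⌋ = 14, the rest in 1s: 14 + 1 = 15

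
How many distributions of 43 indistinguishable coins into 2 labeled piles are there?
C(43+2-1, 2-1) = C(44, 1) = 44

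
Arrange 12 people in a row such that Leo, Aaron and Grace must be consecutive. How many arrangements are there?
Treat the 3 as one block: (12-3+1)! × 3! = 3628800 × 6 = 21772800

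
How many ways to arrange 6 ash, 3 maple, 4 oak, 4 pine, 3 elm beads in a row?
20! / (6! × 3! × 4! × 4! × 3!) = 162954792000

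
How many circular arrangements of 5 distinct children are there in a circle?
Circular: fix one position, arrange the rest. (5-1)! = 24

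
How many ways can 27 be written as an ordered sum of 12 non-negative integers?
C(27+12-1, 12-1) = C(38, 11) = 1203322288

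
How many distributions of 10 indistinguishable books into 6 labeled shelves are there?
C(10+6-1, 6-1) = C(15, 5) = 3003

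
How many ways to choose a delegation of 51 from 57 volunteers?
C(57,51) = 57!/(51!×6!) = 36288252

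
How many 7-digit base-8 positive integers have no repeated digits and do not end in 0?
Last digit: 7 nonzero choices. First digit: 6 (nonzero, ≠last). Middle 5: P(6,5) = 720. Total = 30240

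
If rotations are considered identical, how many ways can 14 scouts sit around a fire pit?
Circular: fix one position, arrange the rest. (14-1)! = 6227020800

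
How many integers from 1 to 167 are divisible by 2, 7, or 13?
⌊167/2⌋+⌊167/7⌋+⌊167/13⌋ - ⌊167/14⌋-⌊167/26⌋-⌊167/91⌋ + ⌊167/182⌋ = 83+23+12 - 11-6-1 + 0 = 100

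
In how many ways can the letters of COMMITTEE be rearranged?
9! / (1! × 1! × 2! × 1! × 2! × 2!) = 45360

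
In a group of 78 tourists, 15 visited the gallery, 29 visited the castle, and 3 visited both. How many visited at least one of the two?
|A∪B| = |A| + |B| - |A∩B| = 15 + 29 - 3 = 41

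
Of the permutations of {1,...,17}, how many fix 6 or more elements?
Exactly j fixed points: C(17,j)·!(17-j); sum over j ≥ 6 (derangement numbers via !m = (m-1)·(!(m-1) + !(m-2)): !0..!11 = 1, 0, 1, 2, 9, 44, 265, 1854, 14833, 133496, 1334961, 14684570). Σ_{j=6}^{17} C(17,j)·!(17-j) = C(17,6)·!11 + C(17,7)·!10 + C(17,8)·!9 + C(17,9)·!8 + C(17,10)·!7 + C(17,11)·!6 + C(17,12)·!5 + C(17,13)·!4 + C(17,14)·!3 + C(17,15)·!2 + C(17,16)·!1 + C(17,17)·!0 = 12376·14684570 + 19448·1334961 + 24310·133496 + 24310·14833 + 19448·1854 + 12376·265 + 6188·44 + 2380·9 + 680·2 + 136·1 + 17·0 + 1·1 = 211344069259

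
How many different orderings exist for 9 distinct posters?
9! = 362880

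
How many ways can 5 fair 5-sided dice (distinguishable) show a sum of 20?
Coefficient of x^20 in (x + x² + ... + x^5)^5. By inclusion-exclusion on dice exceeding 5: Σ_j (-1)^j C(5,j)·C(20-1-5j, 4) = C(5,0)·C(19,4) - C(5,1)·C(14,4) + C(5,2)·C(9,4) - C(5,3)·C(4,4) = 1·3876 - 5·1001 + 10·126 - 10·1 = 121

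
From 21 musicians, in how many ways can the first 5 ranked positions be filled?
P(21,5) = 21!/(21-5)! = 2441880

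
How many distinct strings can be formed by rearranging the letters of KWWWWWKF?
8! / (2! × 1! × 5!) = 168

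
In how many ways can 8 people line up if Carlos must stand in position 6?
Fix one position: (8-1)! = 5040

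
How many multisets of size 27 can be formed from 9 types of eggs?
C(27+9-1, 9-1) = C(35, 8) = 23535820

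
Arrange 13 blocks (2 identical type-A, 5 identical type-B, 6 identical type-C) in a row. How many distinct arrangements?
13! / (2! × 5! × 6!) = 36036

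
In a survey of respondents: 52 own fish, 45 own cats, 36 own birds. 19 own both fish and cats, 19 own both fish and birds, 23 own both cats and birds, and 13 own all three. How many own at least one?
|A∪B∪C| = 52+45+36-19-19-23+13 = 85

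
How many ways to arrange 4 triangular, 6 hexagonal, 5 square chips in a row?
15! / (4! × 6! × 5!) = 630630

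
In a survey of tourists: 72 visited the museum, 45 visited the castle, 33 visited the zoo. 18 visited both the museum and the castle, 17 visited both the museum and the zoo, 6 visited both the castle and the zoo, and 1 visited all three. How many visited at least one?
|A∪B∪C| = 72+45+33-18-17-6+1 = 110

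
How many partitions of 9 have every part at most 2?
Let r_j(i) = number of partitions of i into parts ≤ j, for i = 0..9. r_1(i) = 1 for all i; r_j(i) = r_{j-1}(i) + r_j(i-j). Rows j = 2..2: ≤2: 1 1 2 2 3 3 4 4 5 5. r_2(9) = 5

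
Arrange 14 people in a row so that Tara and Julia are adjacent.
Treat as block: (14-1)! × 2! = 6227020800 × 2 = 12454041600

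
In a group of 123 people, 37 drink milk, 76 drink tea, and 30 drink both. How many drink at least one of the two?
|A∪B| = |A| + |B| - |A∩B| = 37 + 76 - 30 = 83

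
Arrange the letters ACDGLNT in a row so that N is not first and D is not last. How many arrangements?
By inclusion-exclusion: 7! - 2×(7-1)! + (7-2)! = 5040 - 1440 + 120 = 3720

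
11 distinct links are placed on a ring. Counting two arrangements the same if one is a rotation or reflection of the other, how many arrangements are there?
(11-1)!/2 = 3628800/2 = 1814400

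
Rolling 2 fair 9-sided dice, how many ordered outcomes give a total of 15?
Coefficient of x^15 in (x + x² + ... + x^9)^2. By inclusion-exclusion on dice exceeding 9: Σ_j (-1)^j C(2,j)·C(15-1-9j, 1) = C(2,0)·C(14,1) - C(2,1)·C(5,1) = 1·14 - 2·5 = 4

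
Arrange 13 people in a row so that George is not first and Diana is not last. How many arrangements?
By inclusion-exclusion: 13! - 2×(13-1)! + (13-2)! = 6227020800 - 958003200 + 39916800 = 5308934400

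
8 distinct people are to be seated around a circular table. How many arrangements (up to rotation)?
Circular: fix one position, arrange the rest. (8-1)! = 5040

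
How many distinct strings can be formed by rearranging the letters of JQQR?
4! / (1! × 1! × 2!) = 12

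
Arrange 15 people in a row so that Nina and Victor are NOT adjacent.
Total - adjacent = 15! - (15-1)!×2 = 1307674368000 - 174356582400 = 1133317785600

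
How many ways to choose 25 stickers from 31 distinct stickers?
C(31,25) = 31!/(25!×6!) = 736281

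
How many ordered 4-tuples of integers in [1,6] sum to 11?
Coefficient of x^11 in (x + x² + ... + x^6)^4. By inclusion-exclusion on dice exceeding 6: Σ_j (-1)^j C(4,j)·C(11-1-6j, 3) = C(4,0)·C(10,3) - C(4,1)·C(4,3) = 1·120 - 4·4 = 104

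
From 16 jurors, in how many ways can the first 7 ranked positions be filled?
P(16,7) = 16!/(16-7)! = 57657600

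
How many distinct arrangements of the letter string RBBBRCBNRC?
10! / (3! × 2! × 1! × 4!) = 12600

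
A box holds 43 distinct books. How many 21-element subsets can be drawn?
C(43,21) = 43!/(21!×22!) = 1052049481860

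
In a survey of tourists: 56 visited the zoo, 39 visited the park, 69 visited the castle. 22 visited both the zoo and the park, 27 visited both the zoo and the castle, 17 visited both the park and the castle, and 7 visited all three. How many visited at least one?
|A∪B∪C| = 56+39+69-22-27-17+7 = 105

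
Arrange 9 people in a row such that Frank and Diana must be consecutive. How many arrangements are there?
Treat the 2 as one block: (9-2+1)! × 2! = 40320 × 2 = 80640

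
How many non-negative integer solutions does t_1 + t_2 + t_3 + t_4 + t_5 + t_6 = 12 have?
C(12+6-1, 6-1) = C(17, 5) = 6188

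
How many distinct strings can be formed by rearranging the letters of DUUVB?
5! / (2! × 1! × 1! × 1!) = 60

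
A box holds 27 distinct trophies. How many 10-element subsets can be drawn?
C(27,10) = 27!/(10!×17!) = 8436285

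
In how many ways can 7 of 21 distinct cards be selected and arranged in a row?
P(21,7) = 21!/(21-7)! = 586051200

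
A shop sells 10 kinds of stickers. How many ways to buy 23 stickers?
C(23+10-1, 10-1) = C(32, 9) = 28048800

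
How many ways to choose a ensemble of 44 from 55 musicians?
C(55,44) = 55!/(44!×11!) = 119653565850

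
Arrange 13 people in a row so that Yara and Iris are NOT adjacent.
Total - adjacent = 13! - (13-1)!×2 = 6227020800 - 958003200 = 5269017600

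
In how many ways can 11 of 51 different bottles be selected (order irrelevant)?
C(51,11) = 51!/(11!×40!) = 47626016970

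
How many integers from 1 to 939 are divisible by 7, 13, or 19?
⌊939/7⌋+⌊939/13⌋+⌊939/19⌋ - ⌊939/91⌋-⌊939/133⌋-⌊939/247⌋ + ⌊939/1729⌋ = 134+72+49 - 10-7-3 + 0 = 235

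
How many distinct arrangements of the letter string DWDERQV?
7! / (1! × 2! × 1! × 1! × 1! × 1!) = 2520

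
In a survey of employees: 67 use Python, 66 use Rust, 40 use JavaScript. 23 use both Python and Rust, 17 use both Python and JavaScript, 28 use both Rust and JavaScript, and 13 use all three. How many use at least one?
|A∪B∪C| = 67+66+40-23-17-28+13 = 118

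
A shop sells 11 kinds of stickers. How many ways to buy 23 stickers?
C(23+11-1, 11-1) = C(33, 10) = 92561040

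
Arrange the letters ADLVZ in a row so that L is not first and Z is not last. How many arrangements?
By inclusion-exclusion: 5! - 2×(5-1)! + (5-2)! = 120 - 48 + 6 = 78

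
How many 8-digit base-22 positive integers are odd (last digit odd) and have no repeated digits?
Last∈{1,3,5,7,9,11,13,15,17,19,21}. Last=0: 0. Last nonzero: 11×20×P(20,6) = 6139584000. Total = 6139584000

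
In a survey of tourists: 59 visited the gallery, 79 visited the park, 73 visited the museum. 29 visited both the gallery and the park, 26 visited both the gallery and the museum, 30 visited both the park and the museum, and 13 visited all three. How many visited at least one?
|A∪B∪C| = 59+79+73-29-26-30+13 = 139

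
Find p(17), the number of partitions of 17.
Pentagonal recurrence p(n) = p(n-1) + p(n-2) - p(n-5) - p(n-7) + p(n-12) + p(n-15) - ... gives p(0..16) = 1, 1, 2, 3, 5, 7, 11, 15, 22, 30, 42, 56, 77, 101, 135, 176, 231. p(17) = p(16) + p(15) - p(12) - p(10) + p(5) + p(2) = 231 + 176 - 77 - 42 + 7 + 2 = 297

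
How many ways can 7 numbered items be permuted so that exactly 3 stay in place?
Choose the 3 fixed points C(7,3) = 35, derange the rest: !4 = Σ_{j=0}^{4} (-1)^j·4!/j! = 24 - 24 + 12 - 4 + 1 = 9. Product = 35 × 9 = 315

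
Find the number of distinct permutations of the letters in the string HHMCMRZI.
8! / (1! × 1! × 1! × 2! × 2! × 1!) = 10080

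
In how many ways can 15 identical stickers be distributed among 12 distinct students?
C(15+12-1, 12-1) = C(26, 11) = 7726160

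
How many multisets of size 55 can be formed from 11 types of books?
C(55+11-1, 11-1) = C(65, 10) = 179013799328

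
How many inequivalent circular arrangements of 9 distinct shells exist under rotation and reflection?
(9-1)!/2 = 40320/2 = 20160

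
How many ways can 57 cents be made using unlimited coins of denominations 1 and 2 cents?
Coefficient of x^57 in 1/(1-x^1) · 1/(1-x^2). Use j coins of 2 for j = 0..⌊57/2⌋ = 28, the rest in 1s: 28 + 1 = 29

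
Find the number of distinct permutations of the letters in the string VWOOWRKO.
8! / (2! × 1! × 3! × 1! × 1!) = 3360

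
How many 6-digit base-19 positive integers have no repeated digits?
First digit: 18 choices (nonzero). Then descending: 18 × 18 × 17 × 16 × 15 × 14 = 18506880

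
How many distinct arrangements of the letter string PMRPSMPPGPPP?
12! / (7! × 1! × 2! × 1! × 1!) = 47520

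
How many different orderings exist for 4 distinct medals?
4! = 24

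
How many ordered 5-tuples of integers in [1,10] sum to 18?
Coefficient of x^18 in (x + x² + ... + x^10)^5. By inclusion-exclusion on dice exceeding 10: Σ_j (-1)^j C(5,j)·C(18-1-10j, 4) = C(5,0)·C(17,4) - C(5,1)·C(7,4) = 1·2380 - 5·35 = 2205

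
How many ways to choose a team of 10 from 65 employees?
C(65,10) = 65!/(10!×55!) = 179013799328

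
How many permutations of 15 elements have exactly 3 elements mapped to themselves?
Choose the 3 fixed points C(15,3) = 455, derange the rest: !12 = Σ_{j=0}^{12} (-1)^j·12!/j! = 479001600 - 479001600 + 239500800 - 79833600 + 19958400 - 3991680 + 665280 - 95040 + 11880 - 1320 + 132 - 12 + 1 = 176214841. Product = 455 × 176214841 = 80177752655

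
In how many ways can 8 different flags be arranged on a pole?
8! = 40320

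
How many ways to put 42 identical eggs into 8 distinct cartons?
C(42+8-1, 8-1) = C(49, 7) = 85900584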